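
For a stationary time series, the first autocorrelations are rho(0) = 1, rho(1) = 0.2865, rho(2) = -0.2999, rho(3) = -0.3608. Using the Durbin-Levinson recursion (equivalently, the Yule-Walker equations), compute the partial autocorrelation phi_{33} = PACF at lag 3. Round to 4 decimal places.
\phi_{33} = -0.1580

The PACF at lag k is phi_{kk}, the last component of the solution
to the Yule-Walker system G_k phi = r_k where
  (G_k)_{ij} = rho(|i - j|), (r_k)_i = rho(i), i,j = 1..k.
Equivalently, Durbin-Levinson gives phi_{kk} iteratively:
  phi_{11} = rho(1)
  phi_{kk} = [rho(k) - sum_{j=1..k-1} phi_{k-1,j} rho(k-j)]
            / [1 - sum_{j=1..k-1} phi_{k-1,j} rho(j)],
  phi_{k,j} = phi_{k-1,j} - phi_{kk} phi_{k-1,k-j},  j = 1..k-1.
Step k = 1:
  phi_11 = rho(1) = 0.2865.
Step k = 2:
  phi_22 = [rho(2) - phi_11 rho(1)] / [1 - phi_11 rho(1)] = [-0.2999 - (0.2865)(0.2865)] / [1 - (0.2865)(0.2865)]
         = -0.38198225 / 0.91791775 = -0.41614.
  Update: phi_21 = phi_11 - phi_22 phi_11 = 0.2865 - (-0.41614)(0.2865) = 0.405724.
Step k = 3:
  phi_33 = [rho(3) - phi_21 rho(2) - phi_22 rho(1)] / [1 - phi_21 rho(1) - phi_22 rho(2)]
    numerator   = -0.3608 - (0.405724)(-0.2999) - (-0.41614)(0.2865) = -0.11989925
    denominator = 1 - (0.405724)(0.2865) - (-0.41614)(-0.2999) = 0.75895967
  phi_33 = -0.11989925 / 0.75895967 = -0.158.
Therefore phi_{33} = -0.1580.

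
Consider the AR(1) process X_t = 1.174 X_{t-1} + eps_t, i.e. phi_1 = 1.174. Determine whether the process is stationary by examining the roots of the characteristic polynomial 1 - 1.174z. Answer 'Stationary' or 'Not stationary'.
\text{Not stationary}

The AR(p) characteristic polynomial is P(z) = 1 - 1.174z.
Stationarity requires all roots to lie outside the unit circle, i.e. |z| > 1 for every root.
This is linear in z: 1 + (-1.174) z = 0  =>  z = -1/(-1.174) = 0.851789,  |z| = 0.851789.
Moduli of all roots: 0.8518.
All moduli strictly greater than 1? No.
Verdict: Not stationary.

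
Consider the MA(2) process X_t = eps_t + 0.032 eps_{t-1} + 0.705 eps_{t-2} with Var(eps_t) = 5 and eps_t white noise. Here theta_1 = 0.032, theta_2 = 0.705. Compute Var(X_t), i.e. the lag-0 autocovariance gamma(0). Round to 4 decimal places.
\gamma(0) = 7.4902

For an MA(q) process X_t = eps_t + sum_i theta_i eps_{t-i} with
Var(eps_t) = sigma^2, the variance is
  gamma(0) = sigma^2 * (1 + sum_i theta_i^2).
  sum_i theta_i^2 = (0.032)^2 + (0.705)^2 = 0.001024 + 0.497025 = 0.498049.
  gamma(0) = 5 * (1 + 0.498049) = 5 * 1.498049 = 7.490245, which rounds to 7.4902.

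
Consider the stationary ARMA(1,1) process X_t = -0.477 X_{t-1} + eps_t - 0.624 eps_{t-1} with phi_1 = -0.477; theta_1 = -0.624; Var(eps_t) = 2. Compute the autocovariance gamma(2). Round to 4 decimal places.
\gamma(2) = 1.7645

Multiply the model equation by X_{t-k} and take expectations. With theta_0 = psi_0 = 1 and psi_j the MA(infinity) weights, this gives
  gamma(k) - sum_i phi_i gamma(k-i) = c_k,
  c_k = sigma^2 * sum_{j=k..q} theta_j psi_{j-k}   (c_k = 0 for k > q),
using gamma(-m) = gamma(m).
psi-weights needed (psi_j = theta_j + sum_i phi_i psi_{j-i}):
  psi_1 = theta_1 + phi_1 = -0.624 + (-0.477) = -1.101
Right-hand sides:
  c_0 = sigma^2 (1 + theta_1 psi_1) = 2 * (1 + (-0.624)(-1.101)) = 2 * 1.687024 = 3.374048
  c_1 = sigma^2 theta_1 = 2 * (-0.624) = -1.248
  c_2 = 0
Equations for k = 0 and k = 1 (AR order 1):
  gamma(0) = phi_1 gamma(1) + c_0
  gamma(1) = phi_1 gamma(0) + c_1
Substituting the second into the first: gamma(0) (1 - phi_1^2) = c_0 + phi_1 c_1, so
  gamma(0) = (c_0 + phi_1 c_1) / (1 - phi_1^2) = (3.374048 + (-0.477)(-1.248)) / (1 - (-0.477)^2) = 3.969344 / 0.772471 = 5.138502.
  gamma(1) = phi_1 gamma(0) + c_1 = (-0.477)(5.138502) + (-1.248) = -3.699066.
For k = 2 (> q): gamma(2) = phi_1 gamma(1) = (-0.477)(-3.699066) = 1.764454.
Therefore gamma(2) = 1.7645 (to 4 decimal places).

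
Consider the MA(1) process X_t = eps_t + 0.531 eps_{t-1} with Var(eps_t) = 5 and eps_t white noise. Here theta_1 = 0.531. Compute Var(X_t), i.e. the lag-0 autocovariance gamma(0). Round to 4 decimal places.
\gamma(0) = 6.4098

For an MA(q) process X_t = eps_t + sum_i theta_i eps_{t-i} with
Var(eps_t) = sigma^2, the variance is
  gamma(0) = sigma^2 * (1 + sum_i theta_i^2).
  sum_i theta_i^2 = (0.531)^2 = 0.281961.
  gamma(0) = 5 * (1 + 0.281961) = 5 * 1.281961 = 6.409805, which rounds to 6.4098.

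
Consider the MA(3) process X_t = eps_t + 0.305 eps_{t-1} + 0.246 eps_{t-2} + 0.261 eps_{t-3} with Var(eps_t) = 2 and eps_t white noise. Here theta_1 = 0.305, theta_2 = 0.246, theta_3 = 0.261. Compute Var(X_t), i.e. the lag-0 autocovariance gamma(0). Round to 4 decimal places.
\gamma(0) = 2.4433

For an MA(q) process X_t = eps_t + sum_i theta_i eps_{t-i} with
Var(eps_t) = sigma^2, the variance is
  gamma(0) = sigma^2 * (1 + sum_i theta_i^2).
  sum_i theta_i^2 = (0.305)^2 + (0.246)^2 + (0.261)^2 = 0.093025 + 0.060516 + 0.068121 = 0.221662.
  gamma(0) = 2 * (1 + 0.221662) = 2 * 1.221662 = 2.443324, which rounds to 2.4433.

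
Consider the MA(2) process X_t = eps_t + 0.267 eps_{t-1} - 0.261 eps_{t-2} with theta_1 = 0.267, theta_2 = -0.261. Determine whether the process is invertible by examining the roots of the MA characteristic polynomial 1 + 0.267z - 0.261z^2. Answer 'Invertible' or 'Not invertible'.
\text{Invertible}

The MA(q) characteristic polynomial is P(z) = 1 + 0.267z - 0.261z^2.
Invertibility requires all roots to lie outside the unit circle, i.e. |z| > 1 for every root.
Set 1 + (0.267) z + (-0.261) z^2 = 0, i.e. a z^2 + b z + c = 0 with a = -0.261, b = 0.267, c = 1.
Discriminant D = b^2 - 4ac = (0.267)^2 - 4*(-0.261)*1 = 0.071289 - (-1.044) = 1.115289.
D >= 0, so the roots are real: z = (-b +/- sqrt(D)) / (2a) = (-0.267 +/- 1.056072) / (-0.522).
  z_1 = (-0.267 + 1.056072) / (-0.522) = -1.5116,   |z_1| = 1.5116.
  z_2 = (-0.267 - 1.056072) / (-0.522) = 2.5346,   |z_2| = 2.5346.
Moduli of all roots: 1.5116, 2.5346.
All moduli strictly greater than 1? Yes.
Verdict: Invertible.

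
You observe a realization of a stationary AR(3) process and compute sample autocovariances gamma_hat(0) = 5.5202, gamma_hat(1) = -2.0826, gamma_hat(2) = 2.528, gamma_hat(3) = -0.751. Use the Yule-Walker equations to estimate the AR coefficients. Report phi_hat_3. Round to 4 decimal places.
\hat\phi_{3} = 0.1510

The Yule-Walker equations for an AR(p) process read, in matrix form,
  Gamma_p phi = r_p,   with   (Gamma_p)_{ij} = gamma(|i - j|),
                       (r_p)_i = gamma(i),   i,j = 1..p.
Substitute the sample gammas (Toeplitz matrix and right-hand side of size 3):
  Gamma_p = [[5.5202, -2.0826, 2.528], [-2.0826, 5.5202, -2.0826], [2.528, -2.0826, 5.5202]]
  r_p     = [-2.0826, 2.528, -0.751]
Written out (R1..R3):
  (R1) 5.5202 phi_1 - 2.0826 phi_2 + 2.528 phi_3 = -2.0826
  (R2) -2.0826 phi_1 + 5.5202 phi_2 - 2.0826 phi_3 = 2.528
  (R3) 2.528 phi_1 - 2.0826 phi_2 + 5.5202 phi_3 = -0.751
Gaussian elimination:
  R2 <- R2 - (-2.0826/5.5202) R1 = R2 - (-0.377269) R1:  4.7345 phi_2 - 1.128864 phi_3 = 1.7423
  R3 <- R3 - (2.528/5.5202) R1 = R3 - (0.457954) R1:  -1.128864 phi_2 + 4.362491 phi_3 = 0.202736
  R3 <- R3 - (-1.128864/4.7345) R2 = R3 - (-0.238434) R2:  4.093332 phi_3 = 0.618159
Back-substitution:
  phi_hat_3 = 0.618159 / 4.093332 = 0.151016
  phi_hat_2 = (1.7423 - (-1.128864)(0.151016)) / 4.7345 = 0.404008
  phi_hat_1 = (-2.0826 - (-2.0826)(0.404008) - (2.528)(0.151016)) / 5.5202 = -0.294008
So phi_hat = [-0.2940, 0.4040, 0.1510].
Therefore phi_hat_3 = 0.1510.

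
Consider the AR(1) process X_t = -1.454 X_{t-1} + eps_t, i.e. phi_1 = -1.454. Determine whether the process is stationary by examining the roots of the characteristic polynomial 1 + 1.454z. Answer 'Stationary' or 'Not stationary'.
\text{Not stationary}

The AR(p) characteristic polynomial is P(z) = 1 + 1.454z.
Stationarity requires all roots to lie outside the unit circle, i.e. |z| > 1 for every root.
This is linear in z: 1 + (1.454) z = 0  =>  z = -1/(1.454) = -0.687758,  |z| = 0.687758.
Moduli of all roots: 0.6878.
All moduli strictly greater than 1? No.
Verdict: Not stationary.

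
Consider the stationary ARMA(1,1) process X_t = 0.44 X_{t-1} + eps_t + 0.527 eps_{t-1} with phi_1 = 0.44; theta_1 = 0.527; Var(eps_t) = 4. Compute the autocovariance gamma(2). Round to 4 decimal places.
\gamma(2) = 2.5999

Multiply the model equation by X_{t-k} and take expectations. With theta_0 = psi_0 = 1 and psi_j the MA(infinity) weights, this gives
  gamma(k) - sum_i phi_i gamma(k-i) = c_k,
  c_k = sigma^2 * sum_{j=k..q} theta_j psi_{j-k}   (c_k = 0 for k > q),
using gamma(-m) = gamma(m).
psi-weights needed (psi_j = theta_j + sum_i phi_i psi_{j-i}):
  psi_1 = theta_1 + phi_1 = 0.527 + (0.44) = 0.967
Right-hand sides:
  c_0 = sigma^2 (1 + theta_1 psi_1) = 4 * (1 + (0.527)(0.967)) = 4 * 1.509609 = 6.038436
  c_1 = sigma^2 theta_1 = 4 * (0.527) = 2.108
  c_2 = 0
Equations for k = 0 and k = 1 (AR order 1):
  gamma(0) = phi_1 gamma(1) + c_0
  gamma(1) = phi_1 gamma(0) + c_1
Substituting the second into the first: gamma(0) (1 - phi_1^2) = c_0 + phi_1 c_1, so
  gamma(0) = (c_0 + phi_1 c_1) / (1 - phi_1^2) = (6.038436 + (0.44)(2.108)) / (1 - (0.44)^2) = 6.965956 / 0.8064 = 8.638338.
  gamma(1) = phi_1 gamma(0) + c_1 = (0.44)(8.638338) + (2.108) = 5.908869.
For k = 2 (> q): gamma(2) = phi_1 gamma(1) = (0.44)(5.908869) = 2.599902.
Therefore gamma(2) = 2.5999 (to 4 decimal places).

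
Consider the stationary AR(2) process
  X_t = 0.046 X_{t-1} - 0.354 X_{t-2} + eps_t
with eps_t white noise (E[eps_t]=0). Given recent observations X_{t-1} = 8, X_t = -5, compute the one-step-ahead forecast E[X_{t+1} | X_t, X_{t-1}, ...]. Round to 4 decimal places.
E[X_{t+1} \mid \mathcal F_t] = -3.0620

For an AR(p) model X_t = c + sum_i phi_i X_{t-i} + eps_t, the
one-step-ahead conditional mean is
  E[X_{t+1} | X_t, ...] = c + sum_i phi_i X_{t+1-i}.
Substitute known values:
  E[X_{t+1} | ...] = (0.046) * (-5) + (-0.354) * (8)
                   = -3.0620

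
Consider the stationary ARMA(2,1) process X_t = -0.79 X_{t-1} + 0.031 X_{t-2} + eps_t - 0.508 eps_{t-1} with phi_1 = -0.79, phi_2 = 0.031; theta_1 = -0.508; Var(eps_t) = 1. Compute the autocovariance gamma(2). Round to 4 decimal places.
\gamma(2) = 4.6184

Multiply the model equation by X_{t-k} and take expectations. With theta_0 = psi_0 = 1 and psi_j the MA(infinity) weights, this gives
  gamma(k) - sum_i phi_i gamma(k-i) = c_k,
  c_k = sigma^2 * sum_{j=k..q} theta_j psi_{j-k}   (c_k = 0 for k > q),
using gamma(-m) = gamma(m).
psi-weights needed (psi_j = theta_j + sum_i phi_i psi_{j-i}):
  psi_1 = theta_1 + phi_1 = -0.508 + (-0.79) = -1.298
Right-hand sides:
  c_0 = sigma^2 (1 + theta_1 psi_1) = 1 * (1 + (-0.508)(-1.298)) = 1 * 1.659384 = 1.659384
  c_1 = sigma^2 theta_1 = 1 * (-0.508) = -0.508
  c_2 = 0
Equations for k = 0, 1, 2 (AR order 2, c_2 = 0):
  (E0) gamma(0) = phi_1 gamma(1) + phi_2 gamma(2) + c_0
  (E1) gamma(1) = phi_1 gamma(0) + phi_2 gamma(1) + c_1
  (E2) gamma(2) = phi_1 gamma(1) + phi_2 gamma(0)
From (E1): gamma(1) = A gamma(0) + B with
  A = phi_1 / (1 - phi_2) = -0.79 / 0.969 = -0.815273,   B = c_1 / (1 - phi_2) = -0.508 / 0.969 = -0.524252.
Insert (E2) into (E0): gamma(0) (1 - phi_2^2) = phi_1 (1 + phi_2) gamma(1) + c_0.
  phi_1 (1 + phi_2) = (-0.79)(1.031) = -0.81449,   1 - phi_2^2 = 0.999039.
Replace gamma(1) by A gamma(0) + B and collect gamma(0):
  gamma(0) [0.999039 - (-0.81449)(-0.815273)] = (-0.81449)(-0.524252) + 1.659384
  gamma(0) * 0.335007 = 2.086382
  gamma(0) = 2.086382 / 0.335007 = 6.227877.
  gamma(1) = A gamma(0) + B = (-0.815273)(6.227877) + (-0.524252) = -5.601675.
  gamma(2) = phi_1 gamma(1) + phi_2 gamma(0) = (-0.79)(-5.601675) + (0.031)(6.227877) = 4.618387.
Therefore gamma(2) = 4.6184 (to 4 decimal places).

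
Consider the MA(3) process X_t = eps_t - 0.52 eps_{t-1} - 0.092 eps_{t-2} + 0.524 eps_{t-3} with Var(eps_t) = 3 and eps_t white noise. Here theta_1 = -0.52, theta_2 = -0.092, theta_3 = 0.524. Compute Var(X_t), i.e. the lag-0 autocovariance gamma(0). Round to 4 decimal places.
\gamma(0) = 4.6603

For an MA(q) process X_t = eps_t + sum_i theta_i eps_{t-i} with
Var(eps_t) = sigma^2, the variance is
  gamma(0) = sigma^2 * (1 + sum_i theta_i^2).
  sum_i theta_i^2 = (-0.52)^2 + (-0.092)^2 + (0.524)^2 = 0.2704 + 0.008464 + 0.274576 = 0.55344.
  gamma(0) = 3 * (1 + 0.55344) = 3 * 1.55344 = 4.66032, which rounds to 4.6603.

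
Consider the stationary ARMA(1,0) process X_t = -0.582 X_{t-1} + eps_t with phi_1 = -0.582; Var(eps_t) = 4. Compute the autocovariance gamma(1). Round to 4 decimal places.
\gamma(1) = -3.5205

Multiply the model equation by X_{t-k} and take expectations. With theta_0 = psi_0 = 1 and psi_j the MA(infinity) weights, this gives
  gamma(k) - sum_i phi_i gamma(k-i) = c_k,
  c_k = sigma^2 * sum_{j=k..q} theta_j psi_{j-k}   (c_k = 0 for k > q),
using gamma(-m) = gamma(m).
Pure AR (q = 0): c_0 = sigma^2 = 4, c_k = 0 for k >= 1.
Equations for k = 0 and k = 1 (AR order 1):
  gamma(0) = phi_1 gamma(1) + c_0
  gamma(1) = phi_1 gamma(0) + c_1
Substituting the second into the first: gamma(0) (1 - phi_1^2) = c_0 + phi_1 c_1, so
  gamma(0) = c_0 / (1 - phi_1^2) = 4 / (1 - (-0.582)^2) = 4 / 0.661276 = 6.048911.
  gamma(1) = phi_1 gamma(0) = (-0.582)(6.048911) = -3.520466.
Therefore gamma(1) = -3.5205 (to 4 decimal places).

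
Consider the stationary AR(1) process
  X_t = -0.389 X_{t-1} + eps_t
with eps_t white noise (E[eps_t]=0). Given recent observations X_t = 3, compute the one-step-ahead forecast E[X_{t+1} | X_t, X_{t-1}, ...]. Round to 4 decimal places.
E[X_{t+1} \mid \mathcal F_t] = -1.1670

For an AR(p) model X_t = c + sum_i phi_i X_{t-i} + eps_t, the
one-step-ahead conditional mean is
  E[X_{t+1} | X_t, ...] = c + sum_i phi_i X_{t+1-i}.
Substitute known values:
  E[X_{t+1} | ...] = (-0.389) * (3)
                   = -1.1670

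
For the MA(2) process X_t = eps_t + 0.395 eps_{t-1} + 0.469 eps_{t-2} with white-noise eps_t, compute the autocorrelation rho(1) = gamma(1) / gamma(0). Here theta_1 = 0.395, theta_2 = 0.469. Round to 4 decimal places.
\rho(1) = 0.4217

For an MA(q) process with theta_0 = 1, the autocovariance is
  gamma(k) = sigma^2 * sum_{i=0..q-k} theta_i * theta_{i+k},
and rho(k) = gamma(k) / gamma(0). Sigma^2 cancels.
  numerator   = (1)*(0.395) + (0.395)*(0.469) = 0.580255.
  denominator = (1)^2 + (0.395)^2 + (0.469)^2 = 1.375986.
  rho(1) = 0.580255 / 1.375986 = 0.4217.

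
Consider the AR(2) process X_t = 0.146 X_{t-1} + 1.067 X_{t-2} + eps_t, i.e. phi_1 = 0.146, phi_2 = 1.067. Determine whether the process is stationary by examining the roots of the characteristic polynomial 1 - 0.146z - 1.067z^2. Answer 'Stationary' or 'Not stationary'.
\text{Not stationary}

The AR(p) characteristic polynomial is P(z) = 1 - 0.146z - 1.067z^2.
Stationarity requires all roots to lie outside the unit circle, i.e. |z| > 1 for every root.
Set 1 + (-0.146) z + (-1.067) z^2 = 0, i.e. a z^2 + b z + c = 0 with a = -1.067, b = -0.146, c = 1.
Discriminant D = b^2 - 4ac = (-0.146)^2 - 4*(-1.067)*1 = 0.021316 - (-4.268) = 4.289316.
D >= 0, so the roots are real: z = (-b +/- sqrt(D)) / (2a) = (0.146 +/- 2.071066) / (-2.134).
  z_1 = (0.146 + 2.071066) / (-2.134) = -1.0389,   |z_1| = 1.0389.
  z_2 = (0.146 - 2.071066) / (-2.134) = 0.9021,   |z_2| = 0.9021.
Moduli of all roots: 1.0389, 0.9021.
All moduli strictly greater than 1? No.
Verdict: Not stationary.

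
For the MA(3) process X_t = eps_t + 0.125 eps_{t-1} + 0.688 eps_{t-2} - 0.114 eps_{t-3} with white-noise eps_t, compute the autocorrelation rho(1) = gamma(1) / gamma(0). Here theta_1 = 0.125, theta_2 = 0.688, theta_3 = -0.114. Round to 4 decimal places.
\rho(1) = 0.0883

For an MA(q) process with theta_0 = 1, the autocovariance is
  gamma(k) = sigma^2 * sum_{i=0..q-k} theta_i * theta_{i+k},
and rho(k) = gamma(k) / gamma(0). Sigma^2 cancels.
  numerator   = (1)*(0.125) + (0.125)*(0.688) + (0.688)*(-0.114) = 0.132568.
  denominator = (1)^2 + (0.125)^2 + (0.688)^2 + (-0.114)^2 = 1.501965.
  rho(1) = 0.132568 / 1.501965 = 0.0883.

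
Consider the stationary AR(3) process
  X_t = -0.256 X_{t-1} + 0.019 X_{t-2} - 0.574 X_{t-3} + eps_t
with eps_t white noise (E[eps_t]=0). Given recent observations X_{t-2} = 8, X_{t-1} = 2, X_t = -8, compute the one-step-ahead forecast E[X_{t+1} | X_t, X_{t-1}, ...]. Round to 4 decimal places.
E[X_{t+1} \mid \mathcal F_t] = -2.5060

For an AR(p) model X_t = c + sum_i phi_i X_{t-i} + eps_t, the
one-step-ahead conditional mean is
  E[X_{t+1} | X_t, ...] = c + sum_i phi_i X_{t+1-i}.
Substitute known values:
  E[X_{t+1} | ...] = (-0.256) * (-8) + (0.019) * (2) + (-0.574) * (8)
                   = -2.5060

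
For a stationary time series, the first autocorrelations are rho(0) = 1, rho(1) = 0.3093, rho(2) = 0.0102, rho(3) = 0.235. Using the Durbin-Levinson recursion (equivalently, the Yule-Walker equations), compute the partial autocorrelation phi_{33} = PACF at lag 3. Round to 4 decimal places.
\phi_{33} = 0.2910

The PACF at lag k is phi_{kk}, the last component of the solution
to the Yule-Walker system G_k phi = r_k where
  (G_k)_{ij} = rho(|i - j|), (r_k)_i = rho(i), i,j = 1..k.
Equivalently, Durbin-Levinson gives phi_{kk} iteratively:
  phi_{11} = rho(1)
  phi_{kk} = [rho(k) - sum_{j=1..k-1} phi_{k-1,j} rho(k-j)]
            / [1 - sum_{j=1..k-1} phi_{k-1,j} rho(j)],
  phi_{k,j} = phi_{k-1,j} - phi_{kk} phi_{k-1,k-j},  j = 1..k-1.
Step k = 1:
  phi_11 = rho(1) = 0.3093.
Step k = 2:
  phi_22 = [rho(2) - phi_11 rho(1)] / [1 - phi_11 rho(1)] = [0.0102 - (0.3093)(0.3093)] / [1 - (0.3093)(0.3093)]
         = -0.08546649 / 0.90433351 = -0.094508.
  Update: phi_21 = phi_11 - phi_22 phi_11 = 0.3093 - (-0.094508)(0.3093) = 0.338531.
Step k = 3:
  phi_33 = [rho(3) - phi_21 rho(2) - phi_22 rho(1)] / [1 - phi_21 rho(1) - phi_22 rho(2)]
    numerator   = 0.235 - (0.338531)(0.0102) - (-0.094508)(0.3093) = 0.26077822
    denominator = 1 - (0.338531)(0.3093) - (-0.094508)(0.0102) = 0.89625627
  phi_33 = 0.26077822 / 0.89625627 = 0.291.
Therefore phi_{33} = 0.2910.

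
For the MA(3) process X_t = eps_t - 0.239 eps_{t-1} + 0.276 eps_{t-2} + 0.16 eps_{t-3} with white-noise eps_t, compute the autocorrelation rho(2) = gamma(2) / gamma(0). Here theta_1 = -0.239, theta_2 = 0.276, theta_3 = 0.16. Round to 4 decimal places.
\rho(2) = 0.2052

For an MA(q) process with theta_0 = 1, the autocovariance is
  gamma(k) = sigma^2 * sum_{i=0..q-k} theta_i * theta_{i+k},
and rho(k) = gamma(k) / gamma(0). Sigma^2 cancels.
  numerator   = (1)*(0.276) + (-0.239)*(0.16) = 0.23776.
  denominator = (1)^2 + (-0.239)^2 + (0.276)^2 + (0.16)^2 = 1.158897.
  rho(2) = 0.23776 / 1.158897 = 0.2052.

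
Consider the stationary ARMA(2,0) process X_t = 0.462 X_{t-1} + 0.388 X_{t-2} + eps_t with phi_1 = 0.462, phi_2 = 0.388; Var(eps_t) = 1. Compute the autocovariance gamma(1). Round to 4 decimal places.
\gamma(1) = 2.0661

Multiply the model equation by X_{t-k} and take expectations. With theta_0 = psi_0 = 1 and psi_j the MA(infinity) weights, this gives
  gamma(k) - sum_i phi_i gamma(k-i) = c_k,
  c_k = sigma^2 * sum_{j=k..q} theta_j psi_{j-k}   (c_k = 0 for k > q),
using gamma(-m) = gamma(m).
Pure AR (q = 0): c_0 = sigma^2 = 1, c_k = 0 for k >= 1.
Equations for k = 0, 1, 2 (AR order 2, c_2 = 0):
  (E0) gamma(0) = phi_1 gamma(1) + phi_2 gamma(2) + c_0
  (E1) gamma(1) = phi_1 gamma(0) + phi_2 gamma(1) + c_1
  (E2) gamma(2) = phi_1 gamma(1) + phi_2 gamma(0)
From (E1): gamma(1) = A gamma(0) + B with
  A = phi_1 / (1 - phi_2) = 0.462 / 0.612 = 0.754902,   B = c_1 / (1 - phi_2) = 0 / 0.612 = 0.
Insert (E2) into (E0): gamma(0) (1 - phi_2^2) = phi_1 (1 + phi_2) gamma(1) + c_0.
  phi_1 (1 + phi_2) = (0.462)(1.388) = 0.641256,   1 - phi_2^2 = 0.849456.
Replace gamma(1) by A gamma(0) + B and collect gamma(0):
  gamma(0) [0.849456 - (0.641256)(0.754902)] = c_0 = 1
  gamma(0) * 0.365371 = 1
  gamma(0) = 1 / 0.365371 = 2.736947.
  gamma(1) = A gamma(0) = (0.754902)(2.736947) = 2.066127.
Therefore gamma(1) = 2.0661 (to 4 decimal places).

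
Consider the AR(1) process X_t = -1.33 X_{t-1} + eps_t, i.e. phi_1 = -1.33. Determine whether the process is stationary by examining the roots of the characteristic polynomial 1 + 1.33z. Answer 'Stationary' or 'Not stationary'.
\text{Not stationary}

The AR(p) characteristic polynomial is P(z) = 1 + 1.33z.
Stationarity requires all roots to lie outside the unit circle, i.e. |z| > 1 for every root.
This is linear in z: 1 + (1.33) z = 0  =>  z = -1/(1.33) = -0.75188,  |z| = 0.75188.
Moduli of all roots: 0.7519.
All moduli strictly greater than 1? No.
Verdict: Not stationary.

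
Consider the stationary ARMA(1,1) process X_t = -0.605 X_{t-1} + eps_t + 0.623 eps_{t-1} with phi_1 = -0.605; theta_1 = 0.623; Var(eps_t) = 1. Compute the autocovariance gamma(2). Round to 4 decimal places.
\gamma(2) = -0.0107

Multiply the model equation by X_{t-k} and take expectations. With theta_0 = psi_0 = 1 and psi_j the MA(infinity) weights, this gives
  gamma(k) - sum_i phi_i gamma(k-i) = c_k,
  c_k = sigma^2 * sum_{j=k..q} theta_j psi_{j-k}   (c_k = 0 for k > q),
using gamma(-m) = gamma(m).
psi-weights needed (psi_j = theta_j + sum_i phi_i psi_{j-i}):
  psi_1 = theta_1 + phi_1 = 0.623 + (-0.605) = 0.018
Right-hand sides:
  c_0 = sigma^2 (1 + theta_1 psi_1) = 1 * (1 + (0.623)(0.018)) = 1 * 1.011214 = 1.011214
  c_1 = sigma^2 theta_1 = 1 * (0.623) = 0.623
  c_2 = 0
Equations for k = 0 and k = 1 (AR order 1):
  gamma(0) = phi_1 gamma(1) + c_0
  gamma(1) = phi_1 gamma(0) + c_1
Substituting the second into the first: gamma(0) (1 - phi_1^2) = c_0 + phi_1 c_1, so
  gamma(0) = (c_0 + phi_1 c_1) / (1 - phi_1^2) = (1.011214 + (-0.605)(0.623)) / (1 - (-0.605)^2) = 0.634299 / 0.633975 = 1.000511.
  gamma(1) = phi_1 gamma(0) + c_1 = (-0.605)(1.000511) + (0.623) = 0.017691.
For k = 2 (> q): gamma(2) = phi_1 gamma(1) = (-0.605)(0.017691) = -0.010703.
Therefore gamma(2) = -0.0107 (to 4 decimal places).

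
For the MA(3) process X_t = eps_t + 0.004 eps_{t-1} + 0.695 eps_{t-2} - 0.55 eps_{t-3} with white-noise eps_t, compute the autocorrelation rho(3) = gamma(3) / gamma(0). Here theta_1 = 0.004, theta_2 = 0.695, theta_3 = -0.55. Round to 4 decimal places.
\rho(3) = -0.3080

For an MA(q) process with theta_0 = 1, the autocovariance is
  gamma(k) = sigma^2 * sum_{i=0..q-k} theta_i * theta_{i+k},
and rho(k) = gamma(k) / gamma(0). Sigma^2 cancels.
  numerator   = (1)*(-0.55) = -0.55.
  denominator = (1)^2 + (0.004)^2 + (0.695)^2 + (-0.55)^2 = 1.785541.
  rho(3) = -0.55 / 1.785541 = -0.3080.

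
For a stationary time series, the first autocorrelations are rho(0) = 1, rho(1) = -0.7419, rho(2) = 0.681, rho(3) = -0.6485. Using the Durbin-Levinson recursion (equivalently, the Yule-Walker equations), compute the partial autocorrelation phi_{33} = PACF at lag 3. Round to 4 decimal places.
\phi_{33} = -0.1810

The PACF at lag k is phi_{kk}, the last component of the solution
to the Yule-Walker system G_k phi = r_k where
  (G_k)_{ij} = rho(|i - j|), (r_k)_i = rho(i), i,j = 1..k.
Equivalently, Durbin-Levinson gives phi_{kk} iteratively:
  phi_{11} = rho(1)
  phi_{kk} = [rho(k) - sum_{j=1..k-1} phi_{k-1,j} rho(k-j)]
            / [1 - sum_{j=1..k-1} phi_{k-1,j} rho(j)],
  phi_{k,j} = phi_{k-1,j} - phi_{kk} phi_{k-1,k-j},  j = 1..k-1.
Step k = 1:
  phi_11 = rho(1) = -0.7419.
Step k = 2:
  phi_22 = [rho(2) - phi_11 rho(1)] / [1 - phi_11 rho(1)] = [0.681 - (-0.7419)(-0.7419)] / [1 - (-0.7419)(-0.7419)]
         = 0.13058439 / 0.44958439 = 0.290456.
  Update: phi_21 = phi_11 - phi_22 phi_11 = -0.7419 - (0.290456)(-0.7419) = -0.526411.
Step k = 3:
  phi_33 = [rho(3) - phi_21 rho(2) - phi_22 rho(1)] / [1 - phi_21 rho(1) - phi_22 rho(2)]
    numerator   = -0.6485 - (-0.526411)(0.681) - (0.290456)(-0.7419) = -0.07452506
    denominator = 1 - (-0.526411)(-0.7419) - (0.290456)(0.681) = 0.4116554
  phi_33 = -0.07452506 / 0.4116554 = -0.181.
Therefore phi_{33} = -0.1810.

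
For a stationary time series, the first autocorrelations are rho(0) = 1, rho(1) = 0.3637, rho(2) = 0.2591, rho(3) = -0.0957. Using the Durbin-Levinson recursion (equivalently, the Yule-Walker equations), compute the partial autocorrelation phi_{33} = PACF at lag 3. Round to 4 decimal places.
\phi_{33} = -0.2700

The PACF at lag k is phi_{kk}, the last component of the solution
to the Yule-Walker system G_k phi = r_k where
  (G_k)_{ij} = rho(|i - j|), (r_k)_i = rho(i), i,j = 1..k.
Equivalently, Durbin-Levinson gives phi_{kk} iteratively:
  phi_{11} = rho(1)
  phi_{kk} = [rho(k) - sum_{j=1..k-1} phi_{k-1,j} rho(k-j)]
            / [1 - sum_{j=1..k-1} phi_{k-1,j} rho(j)],
  phi_{k,j} = phi_{k-1,j} - phi_{kk} phi_{k-1,k-j},  j = 1..k-1.
Step k = 1:
  phi_11 = rho(1) = 0.3637.
Step k = 2:
  phi_22 = [rho(2) - phi_11 rho(1)] / [1 - phi_11 rho(1)] = [0.2591 - (0.3637)(0.3637)] / [1 - (0.3637)(0.3637)]
         = 0.12682231 / 0.86772231 = 0.146155.
  Update: phi_21 = phi_11 - phi_22 phi_11 = 0.3637 - (0.146155)(0.3637) = 0.310543.
Step k = 3:
  phi_33 = [rho(3) - phi_21 rho(2) - phi_22 rho(1)] / [1 - phi_21 rho(1) - phi_22 rho(2)]
    numerator   = -0.0957 - (0.310543)(0.2591) - (0.146155)(0.3637) = -0.22931849
    denominator = 1 - (0.310543)(0.3637) - (0.146155)(0.2591) = 0.84918654
  phi_33 = -0.22931849 / 0.84918654 = -0.27.
Therefore phi_{33} = -0.2700.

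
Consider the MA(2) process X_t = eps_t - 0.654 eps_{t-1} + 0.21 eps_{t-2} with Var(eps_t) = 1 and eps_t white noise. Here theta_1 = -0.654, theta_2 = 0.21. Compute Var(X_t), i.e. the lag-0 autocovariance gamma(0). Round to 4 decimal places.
\gamma(0) = 1.4718

For an MA(q) process X_t = eps_t + sum_i theta_i eps_{t-i} with
Var(eps_t) = sigma^2, the variance is
  gamma(0) = sigma^2 * (1 + sum_i theta_i^2).
  sum_i theta_i^2 = (-0.654)^2 + (0.21)^2 = 0.427716 + 0.0441 = 0.471816.
  gamma(0) = 1 * (1 + 0.471816) = 1 * 1.471816 = 1.471816, which rounds to 1.4718.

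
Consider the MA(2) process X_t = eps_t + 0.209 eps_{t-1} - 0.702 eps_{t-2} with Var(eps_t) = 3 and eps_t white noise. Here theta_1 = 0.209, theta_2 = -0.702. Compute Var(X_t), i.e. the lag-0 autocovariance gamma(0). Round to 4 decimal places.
\gamma(0) = 4.6095

For an MA(q) process X_t = eps_t + sum_i theta_i eps_{t-i} with
Var(eps_t) = sigma^2, the variance is
  gamma(0) = sigma^2 * (1 + sum_i theta_i^2).
  sum_i theta_i^2 = (0.209)^2 + (-0.702)^2 = 0.043681 + 0.492804 = 0.536485.
  gamma(0) = 3 * (1 + 0.536485) = 3 * 1.536485 = 4.609455, which rounds to 4.6095.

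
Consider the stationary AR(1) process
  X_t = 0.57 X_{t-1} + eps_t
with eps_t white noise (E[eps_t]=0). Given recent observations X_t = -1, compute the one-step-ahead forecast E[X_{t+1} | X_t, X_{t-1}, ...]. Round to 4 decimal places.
E[X_{t+1} \mid \mathcal F_t] = -0.5700

For an AR(p) model X_t = c + sum_i phi_i X_{t-i} + eps_t, the
one-step-ahead conditional mean is
  E[X_{t+1} | X_t, ...] = c + sum_i phi_i X_{t+1-i}.
Substitute known values:
  E[X_{t+1} | ...] = (0.57) * (-1)
                   = -0.5700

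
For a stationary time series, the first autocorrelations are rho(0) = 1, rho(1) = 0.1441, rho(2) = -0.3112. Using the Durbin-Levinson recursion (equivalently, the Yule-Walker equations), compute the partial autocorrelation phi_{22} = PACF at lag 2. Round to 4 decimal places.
\phi_{22} = -0.3390

The PACF at lag k is phi_{kk}, the last component of the solution
to the Yule-Walker system G_k phi = r_k where
  (G_k)_{ij} = rho(|i - j|), (r_k)_i = rho(i), i,j = 1..k.
Equivalently, Durbin-Levinson gives phi_{kk} iteratively:
  phi_{11} = rho(1)
  phi_{kk} = [rho(k) - sum_{j=1..k-1} phi_{k-1,j} rho(k-j)]
            / [1 - sum_{j=1..k-1} phi_{k-1,j} rho(j)],
  phi_{k,j} = phi_{k-1,j} - phi_{kk} phi_{k-1,k-j},  j = 1..k-1.
Step k = 1:
  phi_11 = rho(1) = 0.1441.
Step k = 2:
  phi_22 = [rho(2) - phi_11 rho(1)] / [1 - phi_11 rho(1)] = [-0.3112 - (0.1441)(0.1441)] / [1 - (0.1441)(0.1441)]
         = -0.33196481 / 0.97923519 = -0.339.
Therefore phi_{22} = -0.3390.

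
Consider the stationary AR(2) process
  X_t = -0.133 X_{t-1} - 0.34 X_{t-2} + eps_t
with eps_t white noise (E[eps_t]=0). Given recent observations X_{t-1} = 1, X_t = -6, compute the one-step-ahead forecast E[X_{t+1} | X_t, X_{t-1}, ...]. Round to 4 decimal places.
E[X_{t+1} \mid \mathcal F_t] = 0.4580

For an AR(p) model X_t = c + sum_i phi_i X_{t-i} + eps_t, the
one-step-ahead conditional mean is
  E[X_{t+1} | X_t, ...] = c + sum_i phi_i X_{t+1-i}.
Substitute known values:
  E[X_{t+1} | ...] = (-0.133) * (-6) + (-0.34) * (1)
                   = 0.4580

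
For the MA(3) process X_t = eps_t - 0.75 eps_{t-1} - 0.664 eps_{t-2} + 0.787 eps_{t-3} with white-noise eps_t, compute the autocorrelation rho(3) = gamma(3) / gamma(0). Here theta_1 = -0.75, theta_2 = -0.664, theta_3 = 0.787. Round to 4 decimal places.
\rho(3) = 0.3001

For an MA(q) process with theta_0 = 1, the autocovariance is
  gamma(k) = sigma^2 * sum_{i=0..q-k} theta_i * theta_{i+k},
and rho(k) = gamma(k) / gamma(0). Sigma^2 cancels.
  numerator   = (1)*(0.787) = 0.787.
  denominator = (1)^2 + (-0.75)^2 + (-0.664)^2 + (0.787)^2 = 2.622765.
  rho(3) = 0.787 / 2.622765 = 0.3001.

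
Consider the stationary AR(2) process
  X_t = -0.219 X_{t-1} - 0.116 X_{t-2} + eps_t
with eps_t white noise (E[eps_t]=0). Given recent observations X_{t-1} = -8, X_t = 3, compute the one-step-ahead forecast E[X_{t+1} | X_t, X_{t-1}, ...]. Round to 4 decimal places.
E[X_{t+1} \mid \mathcal F_t] = 0.2710

For an AR(p) model X_t = c + sum_i phi_i X_{t-i} + eps_t, the
one-step-ahead conditional mean is
  E[X_{t+1} | X_t, ...] = c + sum_i phi_i X_{t+1-i}.
Substitute known values:
  E[X_{t+1} | ...] = (-0.219) * (3) + (-0.116) * (-8)
                   = 0.2710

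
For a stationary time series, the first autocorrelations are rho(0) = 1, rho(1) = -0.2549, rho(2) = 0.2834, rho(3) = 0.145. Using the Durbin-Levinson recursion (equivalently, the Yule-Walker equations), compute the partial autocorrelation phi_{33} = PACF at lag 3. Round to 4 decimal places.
\phi_{33} = 0.2940

The PACF at lag k is phi_{kk}, the last component of the solution
to the Yule-Walker system G_k phi = r_k where
  (G_k)_{ij} = rho(|i - j|), (r_k)_i = rho(i), i,j = 1..k.
Equivalently, Durbin-Levinson gives phi_{kk} iteratively:
  phi_{11} = rho(1)
  phi_{kk} = [rho(k) - sum_{j=1..k-1} phi_{k-1,j} rho(k-j)]
            / [1 - sum_{j=1..k-1} phi_{k-1,j} rho(j)],
  phi_{k,j} = phi_{k-1,j} - phi_{kk} phi_{k-1,k-j},  j = 1..k-1.
Step k = 1:
  phi_11 = rho(1) = -0.2549.
Step k = 2:
  phi_22 = [rho(2) - phi_11 rho(1)] / [1 - phi_11 rho(1)] = [0.2834 - (-0.2549)(-0.2549)] / [1 - (-0.2549)(-0.2549)]
         = 0.21842599 / 0.93502599 = 0.233604.
  Update: phi_21 = phi_11 - phi_22 phi_11 = -0.2549 - (0.233604)(-0.2549) = -0.195354.
Step k = 3:
  phi_33 = [rho(3) - phi_21 rho(2) - phi_22 rho(1)] / [1 - phi_21 rho(1) - phi_22 rho(2)]
    numerator   = 0.145 - (-0.195354)(0.2834) - (0.233604)(-0.2549) = 0.25990911
    denominator = 1 - (-0.195354)(-0.2549) - (0.233604)(0.2834) = 0.88400076
  phi_33 = 0.25990911 / 0.88400076 = 0.294.
Therefore phi_{33} = 0.2940.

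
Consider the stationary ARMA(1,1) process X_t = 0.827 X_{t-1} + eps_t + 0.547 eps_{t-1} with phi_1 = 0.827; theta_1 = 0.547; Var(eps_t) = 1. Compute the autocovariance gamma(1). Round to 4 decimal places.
\gamma(1) = 6.3136

Multiply the model equation by X_{t-k} and take expectations. With theta_0 = psi_0 = 1 and psi_j the MA(infinity) weights, this gives
  gamma(k) - sum_i phi_i gamma(k-i) = c_k,
  c_k = sigma^2 * sum_{j=k..q} theta_j psi_{j-k}   (c_k = 0 for k > q),
using gamma(-m) = gamma(m).
psi-weights needed (psi_j = theta_j + sum_i phi_i psi_{j-i}):
  psi_1 = theta_1 + phi_1 = 0.547 + (0.827) = 1.374
Right-hand sides:
  c_0 = sigma^2 (1 + theta_1 psi_1) = 1 * (1 + (0.547)(1.374)) = 1 * 1.751578 = 1.751578
  c_1 = sigma^2 theta_1 = 1 * (0.547) = 0.547
  c_2 = 0
Equations for k = 0 and k = 1 (AR order 1):
  gamma(0) = phi_1 gamma(1) + c_0
  gamma(1) = phi_1 gamma(0) + c_1
Substituting the second into the first: gamma(0) (1 - phi_1^2) = c_0 + phi_1 c_1, so
  gamma(0) = (c_0 + phi_1 c_1) / (1 - phi_1^2) = (1.751578 + (0.827)(0.547)) / (1 - (0.827)^2) = 2.203947 / 0.316071 = 6.972949.
  gamma(1) = phi_1 gamma(0) + c_1 = (0.827)(6.972949) + (0.547) = 6.313629.
Therefore gamma(1) = 6.3136 (to 4 decimal places).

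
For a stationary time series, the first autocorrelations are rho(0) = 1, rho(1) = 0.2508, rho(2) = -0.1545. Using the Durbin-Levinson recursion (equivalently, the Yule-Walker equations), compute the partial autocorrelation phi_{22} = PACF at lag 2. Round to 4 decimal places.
\phi_{22} = -0.2320

The PACF at lag k is phi_{kk}, the last component of the solution
to the Yule-Walker system G_k phi = r_k where
  (G_k)_{ij} = rho(|i - j|), (r_k)_i = rho(i), i,j = 1..k.
Equivalently, Durbin-Levinson gives phi_{kk} iteratively:
  phi_{11} = rho(1)
  phi_{kk} = [rho(k) - sum_{j=1..k-1} phi_{k-1,j} rho(k-j)]
            / [1 - sum_{j=1..k-1} phi_{k-1,j} rho(j)],
  phi_{k,j} = phi_{k-1,j} - phi_{kk} phi_{k-1,k-j},  j = 1..k-1.
Step k = 1:
  phi_11 = rho(1) = 0.2508.
Step k = 2:
  phi_22 = [rho(2) - phi_11 rho(1)] / [1 - phi_11 rho(1)] = [-0.1545 - (0.2508)(0.2508)] / [1 - (0.2508)(0.2508)]
         = -0.21740064 / 0.93709936 = -0.232.
Therefore phi_{22} = -0.2320.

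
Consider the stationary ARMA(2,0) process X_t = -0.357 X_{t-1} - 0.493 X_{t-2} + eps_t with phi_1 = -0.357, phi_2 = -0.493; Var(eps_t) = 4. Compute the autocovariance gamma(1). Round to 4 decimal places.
\gamma(1) = -1.3402

Multiply the model equation by X_{t-k} and take expectations. With theta_0 = psi_0 = 1 and psi_j the MA(infinity) weights, this gives
  gamma(k) - sum_i phi_i gamma(k-i) = c_k,
  c_k = sigma^2 * sum_{j=k..q} theta_j psi_{j-k}   (c_k = 0 for k > q),
using gamma(-m) = gamma(m).
Pure AR (q = 0): c_0 = sigma^2 = 4, c_k = 0 for k >= 1.
Equations for k = 0, 1, 2 (AR order 2, c_2 = 0):
  (E0) gamma(0) = phi_1 gamma(1) + phi_2 gamma(2) + c_0
  (E1) gamma(1) = phi_1 gamma(0) + phi_2 gamma(1) + c_1
  (E2) gamma(2) = phi_1 gamma(1) + phi_2 gamma(0)
From (E1): gamma(1) = A gamma(0) + B with
  A = phi_1 / (1 - phi_2) = -0.357 / 1.493 = -0.239116,   B = c_1 / (1 - phi_2) = 0 / 1.493 = 0.
Insert (E2) into (E0): gamma(0) (1 - phi_2^2) = phi_1 (1 + phi_2) gamma(1) + c_0.
  phi_1 (1 + phi_2) = (-0.357)(0.507) = -0.180999,   1 - phi_2^2 = 0.756951.
Replace gamma(1) by A gamma(0) + B and collect gamma(0):
  gamma(0) [0.756951 - (-0.180999)(-0.239116)] = c_0 = 4
  gamma(0) * 0.713671 = 4
  gamma(0) = 4 / 0.713671 = 5.604821.
  gamma(1) = A gamma(0) = (-0.239116)(5.604821) = -1.340202.
Therefore gamma(1) = -1.3402 (to 4 decimal places).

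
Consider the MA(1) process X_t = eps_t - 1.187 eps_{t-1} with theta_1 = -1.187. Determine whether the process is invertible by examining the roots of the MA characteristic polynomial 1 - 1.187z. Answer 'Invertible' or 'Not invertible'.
\text{Not invertible}

The MA(q) characteristic polynomial is P(z) = 1 - 1.187z.
Invertibility requires all roots to lie outside the unit circle, i.e. |z| > 1 for every root.
This is linear in z: 1 + (-1.187) z = 0  =>  z = -1/(-1.187) = 0.84246,  |z| = 0.84246.
Moduli of all roots: 0.8425.
All moduli strictly greater than 1? No.
Verdict: Not invertible.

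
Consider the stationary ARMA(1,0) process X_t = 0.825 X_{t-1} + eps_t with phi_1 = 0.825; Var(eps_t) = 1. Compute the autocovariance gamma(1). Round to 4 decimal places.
\gamma(1) = 2.5832

Multiply the model equation by X_{t-k} and take expectations. With theta_0 = psi_0 = 1 and psi_j the MA(infinity) weights, this gives
  gamma(k) - sum_i phi_i gamma(k-i) = c_k,
  c_k = sigma^2 * sum_{j=k..q} theta_j psi_{j-k}   (c_k = 0 for k > q),
using gamma(-m) = gamma(m).
Pure AR (q = 0): c_0 = sigma^2 = 1, c_k = 0 for k >= 1.
Equations for k = 0 and k = 1 (AR order 1):
  gamma(0) = phi_1 gamma(1) + c_0
  gamma(1) = phi_1 gamma(0) + c_1
Substituting the second into the first: gamma(0) (1 - phi_1^2) = c_0 + phi_1 c_1, so
  gamma(0) = c_0 / (1 - phi_1^2) = 1 / (1 - (0.825)^2) = 1 / 0.319375 = 3.131115.
  gamma(1) = phi_1 gamma(0) = (0.825)(3.131115) = 2.58317.
Therefore gamma(1) = 2.5832 (to 4 decimal places).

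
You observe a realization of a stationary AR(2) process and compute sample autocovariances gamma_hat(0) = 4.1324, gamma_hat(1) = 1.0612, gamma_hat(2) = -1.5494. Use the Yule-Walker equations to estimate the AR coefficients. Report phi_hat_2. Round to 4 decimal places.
\hat\phi_{2} = -0.4720

The Yule-Walker equations for an AR(p) process read, in matrix form,
  Gamma_p phi = r_p,   with   (Gamma_p)_{ij} = gamma(|i - j|),
                       (r_p)_i = gamma(i),   i,j = 1..p.
Substitute the sample gammas (Toeplitz matrix and right-hand side of size 2):
  Gamma_p = [[4.1324, 1.0612], [1.0612, 4.1324]]
  r_p     = [1.0612, -1.5494]
Written out:
  4.1324 phi_1 + 1.0612 phi_2 = 1.0612
  1.0612 phi_1 + 4.1324 phi_2 = -1.5494
Solve by Cramer's rule:
  det = gamma(0)^2 - gamma(1)^2 = (4.1324)^2 - (1.0612)^2 = 17.07672976 - 1.12614544 = 15.95058432
  phi_hat_1 = [gamma(1) gamma(0) - gamma(1) gamma(2)] / det = [(1.0612)(4.1324) - (1.0612)(-1.5494)] / 15.95058432 = 6.02952616 / 15.95058432 = 0.378
  phi_hat_2 = [gamma(0) gamma(2) - gamma(1)^2] / det = [(4.1324)(-1.5494) - (1.0612)^2] / 15.95058432 = -7.528886 / 15.95058432 = -0.472
So phi_hat = [0.3780, -0.4720].
Therefore phi_hat_2 = -0.4720.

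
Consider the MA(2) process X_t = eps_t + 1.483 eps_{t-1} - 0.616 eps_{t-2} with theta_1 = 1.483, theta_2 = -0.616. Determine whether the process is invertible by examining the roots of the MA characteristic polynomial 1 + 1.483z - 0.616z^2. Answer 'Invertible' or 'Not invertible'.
\text{Not invertible}

The MA(q) characteristic polynomial is P(z) = 1 + 1.483z - 0.616z^2.
Invertibility requires all roots to lie outside the unit circle, i.e. |z| > 1 for every root.
Set 1 + (1.483) z + (-0.616) z^2 = 0, i.e. a z^2 + b z + c = 0 with a = -0.616, b = 1.483, c = 1.
Discriminant D = b^2 - 4ac = (1.483)^2 - 4*(-0.616)*1 = 2.199289 - (-2.464) = 4.663289.
D >= 0, so the roots are real: z = (-b +/- sqrt(D)) / (2a) = (-1.483 +/- 2.159465) / (-1.232).
  z_1 = (-1.483 + 2.159465) / (-1.232) = -0.5491,   |z_1| = 0.5491.
  z_2 = (-1.483 - 2.159465) / (-1.232) = 2.9565,   |z_2| = 2.9565.
Moduli of all roots: 0.5491, 2.9565.
All moduli strictly greater than 1? No.
Verdict: Not invertible.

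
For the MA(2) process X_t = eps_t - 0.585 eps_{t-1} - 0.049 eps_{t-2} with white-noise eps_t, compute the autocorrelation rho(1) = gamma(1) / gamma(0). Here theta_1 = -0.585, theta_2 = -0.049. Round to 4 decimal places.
\rho(1) = -0.4137

For an MA(q) process with theta_0 = 1, the autocovariance is
  gamma(k) = sigma^2 * sum_{i=0..q-k} theta_i * theta_{i+k},
and rho(k) = gamma(k) / gamma(0). Sigma^2 cancels.
  numerator   = (1)*(-0.585) + (-0.585)*(-0.049) = -0.556335.
  denominator = (1)^2 + (-0.585)^2 + (-0.049)^2 = 1.344626.
  rho(1) = -0.556335 / 1.344626 = -0.4137.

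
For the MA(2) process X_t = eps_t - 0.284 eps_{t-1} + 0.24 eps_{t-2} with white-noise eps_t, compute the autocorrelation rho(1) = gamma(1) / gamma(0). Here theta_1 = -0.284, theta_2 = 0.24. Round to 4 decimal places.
\rho(1) = -0.3094

For an MA(q) process with theta_0 = 1, the autocovariance is
  gamma(k) = sigma^2 * sum_{i=0..q-k} theta_i * theta_{i+k},
and rho(k) = gamma(k) / gamma(0). Sigma^2 cancels.
  numerator   = (1)*(-0.284) + (-0.284)*(0.24) = -0.35216.
  denominator = (1)^2 + (-0.284)^2 + (0.24)^2 = 1.138256.
  rho(1) = -0.35216 / 1.138256 = -0.3094.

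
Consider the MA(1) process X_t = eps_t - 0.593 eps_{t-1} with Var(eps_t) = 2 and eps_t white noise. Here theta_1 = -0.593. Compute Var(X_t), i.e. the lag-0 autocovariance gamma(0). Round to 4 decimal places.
\gamma(0) = 2.7033

For an MA(q) process X_t = eps_t + sum_i theta_i eps_{t-i} with
Var(eps_t) = sigma^2, the variance is
  gamma(0) = sigma^2 * (1 + sum_i theta_i^2).
  sum_i theta_i^2 = (-0.593)^2 = 0.351649.
  gamma(0) = 2 * (1 + 0.351649) = 2 * 1.351649 = 2.703298, which rounds to 2.7033.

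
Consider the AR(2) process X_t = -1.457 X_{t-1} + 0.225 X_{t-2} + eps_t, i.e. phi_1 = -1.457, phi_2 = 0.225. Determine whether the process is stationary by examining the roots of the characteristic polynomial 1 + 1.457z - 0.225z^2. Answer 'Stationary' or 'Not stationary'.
\text{Not stationary}

The AR(p) characteristic polynomial is P(z) = 1 + 1.457z - 0.225z^2.
Stationarity requires all roots to lie outside the unit circle, i.e. |z| > 1 for every root.
Set 1 + (1.457) z + (-0.225) z^2 = 0, i.e. a z^2 + b z + c = 0 with a = -0.225, b = 1.457, c = 1.
Discriminant D = b^2 - 4ac = (1.457)^2 - 4*(-0.225)*1 = 2.122849 - (-0.9) = 3.022849.
D >= 0, so the roots are real: z = (-b +/- sqrt(D)) / (2a) = (-1.457 +/- 1.738634) / (-0.45).
  z_1 = (-1.457 + 1.738634) / (-0.45) = -0.6259,   |z_1| = 0.6259.
  z_2 = (-1.457 - 1.738634) / (-0.45) = 7.1014,   |z_2| = 7.1014.
Moduli of all roots: 0.6259, 7.1014.
All moduli strictly greater than 1? No.
Verdict: Not stationary.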